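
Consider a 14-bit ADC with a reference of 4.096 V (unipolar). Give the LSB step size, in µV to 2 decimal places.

250.00 µV

Full-scale span = 4.096 V.
LSB = 4.096 / 2^14 = 4.096 / 16384 = 0.00025 V = 250.00 µV.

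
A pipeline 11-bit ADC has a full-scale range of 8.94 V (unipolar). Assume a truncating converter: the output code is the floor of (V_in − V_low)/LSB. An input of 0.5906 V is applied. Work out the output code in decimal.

code 135

With 2048 levels over 8.94 V, one step is 4.365 mV.
(0.5906 − 0) / 0.00436523 = 135.296 LSBs.
Floor → code 135.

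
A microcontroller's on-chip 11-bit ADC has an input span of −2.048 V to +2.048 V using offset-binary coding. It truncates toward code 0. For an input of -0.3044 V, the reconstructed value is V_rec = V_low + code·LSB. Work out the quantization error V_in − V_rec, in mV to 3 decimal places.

1.600 mV

One LSB is 4.096 V / 2048 = 2.000 mV.
(-0.3044 − (−2.048))/0.002 = 871.8000; ⌊·⌋ gives code 871.
Reconstructed: -0.306 V.
Error = -0.3044 − (−0.306) = 0.0016 V = 1.600 mV.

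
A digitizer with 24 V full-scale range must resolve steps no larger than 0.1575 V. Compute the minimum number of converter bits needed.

Number of steps required ≥ 24 V / 0.1575 V = 152.38.
Need 2^N ≥ 152.38; 2^7 = 128, 2^8 = 256.
Minimum N = 8.

8 bits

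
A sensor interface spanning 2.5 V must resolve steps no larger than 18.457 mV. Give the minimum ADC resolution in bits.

Number of steps required ≥ 2.5 V / 18.457 mV = 135.45.
Need 2^N ≥ 135.45; 2^7 = 128, 2^8 = 256.
Minimum N = 8.

8 bits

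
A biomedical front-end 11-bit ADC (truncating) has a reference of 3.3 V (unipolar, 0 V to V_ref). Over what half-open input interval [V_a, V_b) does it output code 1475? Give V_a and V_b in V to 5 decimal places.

LSB = 3.3/2^11 = 1.611 mV.
V_a = V_low + 1475·LSB = 2.37671 V; V_b = V_low + 1476·LSB = 2.37832 V.

[2.37671 V, 2.37832 V)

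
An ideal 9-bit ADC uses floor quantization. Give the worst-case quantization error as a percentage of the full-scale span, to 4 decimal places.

Truncating → worst-case error = 1 LSB = V_FS/2^9, so 100/512 = 0.195312 % of full scale.

0.1953 %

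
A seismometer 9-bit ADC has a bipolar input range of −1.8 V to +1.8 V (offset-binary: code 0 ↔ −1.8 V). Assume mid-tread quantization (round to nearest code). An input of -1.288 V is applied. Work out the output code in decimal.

With 512 levels over 3.6 V, one step is 7.031 mV.
(V_in − V_low)/LSB = (-1.288 − (−1.8)) / 0.00703125 = 72.818.
Round → code 73.

code 73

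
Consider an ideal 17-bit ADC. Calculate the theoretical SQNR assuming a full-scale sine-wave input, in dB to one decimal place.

104.1 dB

SNR ≈ 6.02·N + 1.76 dB = 6.02·17 + 1.76 = 104.10 dB.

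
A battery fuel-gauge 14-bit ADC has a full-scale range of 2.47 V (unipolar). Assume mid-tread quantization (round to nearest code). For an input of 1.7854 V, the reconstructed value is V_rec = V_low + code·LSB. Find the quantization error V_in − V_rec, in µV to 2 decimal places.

Step size: 2.47 V ÷ 2^14 = 150.76 µV.
(1.7854 − 0)/0.000150757 = 11842.9124; round gives code 11843.
Code 11843 maps back to 0 + 11843×0.000150757 V = 1.7854132 V.
Error = 1.7854 − 1.7854132 = -1.3208e-05 V = -13.21 µV.

-13.21 µV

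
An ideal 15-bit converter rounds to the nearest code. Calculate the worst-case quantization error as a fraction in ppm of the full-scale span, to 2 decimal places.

Rounding → worst-case error = ½ LSB = V_FS/2^16, so 1e+06/65536 = 15.2588 ppm of full scale.

15.26 ppm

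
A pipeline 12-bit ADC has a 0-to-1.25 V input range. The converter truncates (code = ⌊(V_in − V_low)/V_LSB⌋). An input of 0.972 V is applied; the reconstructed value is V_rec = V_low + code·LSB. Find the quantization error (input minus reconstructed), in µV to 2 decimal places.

15.14 µV

LSB = 1.25/2^12 = 305.18 µV.
(V_in − V_low)/LSB = (0.972 − 0)/0.000305176 = 3185.0496 → code 3185 (floor).
Code 3185 maps back to 0 + 3185×0.000305176 V = 0.97198486 V.
V_in − V_rec = 1.51367e-05 V = 15.14 µV.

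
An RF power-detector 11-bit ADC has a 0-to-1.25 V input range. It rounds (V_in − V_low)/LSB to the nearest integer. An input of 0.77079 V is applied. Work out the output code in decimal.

LSB = 1.25 V / 2048 = 0.610 mV.
(V_in − V_low)/LSB = (0.77079 − 0) / 0.000610352 = 1262.862.
round(1262.862) = 1263.

code 1263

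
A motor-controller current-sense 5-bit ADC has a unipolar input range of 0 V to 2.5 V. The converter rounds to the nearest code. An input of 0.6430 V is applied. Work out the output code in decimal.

Full-scale span = 2.5 V; LSB = 2.5/2^5 = 78.125 mV.
(V_in − V_low)/LSB = (0.6430 − 0) / 0.078125 = 8.230.
round(8.230) = 8.

code 8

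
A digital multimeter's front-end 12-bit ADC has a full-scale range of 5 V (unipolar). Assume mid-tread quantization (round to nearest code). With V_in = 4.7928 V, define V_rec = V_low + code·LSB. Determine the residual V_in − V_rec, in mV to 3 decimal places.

0.320 mV

One LSB is 5 V / 4096 = 1.221 mV.
Scaled input = 3926.2618 LSBs, so code = 3926.
Reconstructed: 4.7924805 V.
Error = 4.7928 − 4.7924805 = 0.000319531 V = 0.320 mV.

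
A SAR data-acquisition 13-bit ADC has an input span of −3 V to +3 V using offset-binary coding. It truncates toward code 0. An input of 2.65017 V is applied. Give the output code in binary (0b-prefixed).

With 8192 levels over 6 V, one step is 0.732 mV.
(2.65017 − (−3)) / 0.000732422 = 7714.365 LSBs.
⌊·⌋(7714.365) = 7714.
In binary (0b-prefixed): 0b1111000100010.

code 0b1111000100010 (decimal 7714)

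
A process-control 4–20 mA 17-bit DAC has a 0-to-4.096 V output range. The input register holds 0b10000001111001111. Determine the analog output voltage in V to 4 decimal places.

2.0785 V

LSB = 4.096 V / 2^17 = 31.25 µV.
Code 0b10000001111001111 = 66511 decimal.
V_out = 0 + 66511 × 3.125e-05 V = 2.07847 V.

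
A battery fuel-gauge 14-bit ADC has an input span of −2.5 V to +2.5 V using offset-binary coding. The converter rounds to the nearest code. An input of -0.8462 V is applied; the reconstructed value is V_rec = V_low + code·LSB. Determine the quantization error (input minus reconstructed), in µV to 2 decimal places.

52.44 µV

One LSB is 5 V / 16384 = 305.18 µV.
Scaled input = 5419.1718 LSBs, so code = 5419.
Code 5419 maps back to (−2.5) + 5419×0.000305176 V = -0.84625244 V.
Error = -0.8462 − (−0.84625244) = 5.24414e-05 V = 52.44 µV.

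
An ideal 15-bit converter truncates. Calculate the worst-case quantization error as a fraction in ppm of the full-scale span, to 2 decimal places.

30.52 ppm

Truncating → worst-case error = 1 LSB = V_FS/2^15, so 1e+06/32768 = 30.5176 ppm of full scale.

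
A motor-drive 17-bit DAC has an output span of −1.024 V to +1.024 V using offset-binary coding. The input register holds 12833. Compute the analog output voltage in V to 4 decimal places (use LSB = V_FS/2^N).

-0.8235 V

LSB = 2.048 V / 2^17 = 15.62 µV.
V_out = (−1.024) + 12833 × 1.5625e-05 V = -0.823484 V.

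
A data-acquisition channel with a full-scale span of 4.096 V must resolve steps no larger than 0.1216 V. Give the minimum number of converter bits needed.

6 bits

Number of steps required ≥ 4.096 V / 0.1216 V = 33.68.
Need 2^N ≥ 33.68; 2^5 = 32, 2^6 = 64.
Minimum N = 6.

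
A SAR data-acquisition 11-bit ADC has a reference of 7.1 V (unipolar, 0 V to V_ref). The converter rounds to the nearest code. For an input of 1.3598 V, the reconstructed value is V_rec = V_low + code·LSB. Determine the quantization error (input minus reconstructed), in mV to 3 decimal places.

0.816 mV

One LSB is 7.1 V / 2048 = 3.467 mV.
(1.3598 − 0)/0.0034668 = 392.2353; round gives code 392.
Reconstructed: 1.3589844 V.
V_in − V_rec = 0.000815625 V = 0.816 mV.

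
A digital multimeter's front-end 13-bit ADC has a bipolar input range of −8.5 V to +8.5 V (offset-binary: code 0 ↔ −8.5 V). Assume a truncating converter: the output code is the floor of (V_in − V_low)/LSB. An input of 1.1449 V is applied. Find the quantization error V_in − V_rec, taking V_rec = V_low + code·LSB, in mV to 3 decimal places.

1.467 mV

One LSB is 17 V / 8192 = 2.075 mV.
(1.1449 − (−8.5))/0.0020752 = 4647.7071; ⌊·⌋ gives code 4647.
Reconstructed: 1.1434326 V.
V_in − V_rec = 0.00146738 V = 1.467 mV.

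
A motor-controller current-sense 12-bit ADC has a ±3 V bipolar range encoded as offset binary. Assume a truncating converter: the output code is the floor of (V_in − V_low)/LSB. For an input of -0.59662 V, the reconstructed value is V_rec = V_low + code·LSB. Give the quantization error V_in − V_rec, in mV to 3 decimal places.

1.036 mV

LSB = 6/2^12 = 1.465 mV.
(-0.59662 − (−3))/0.00146484 = 1640.7074; ⌊·⌋ gives code 1640.
Reconstructed: -0.59765625 V.
Error = -0.59662 − (−0.59765625) = 0.00103625 V = 1.036 mV.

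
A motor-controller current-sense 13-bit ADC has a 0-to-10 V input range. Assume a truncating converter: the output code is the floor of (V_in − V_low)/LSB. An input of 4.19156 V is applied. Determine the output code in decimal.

LSB = 10 V / 8192 = 1.221 mV.
Input sits at 3433.726 steps above V_low.
So the output code is 3433.

code 3433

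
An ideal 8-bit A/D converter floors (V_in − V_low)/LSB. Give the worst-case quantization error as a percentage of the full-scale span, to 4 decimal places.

0.3906 %

Truncating → worst-case error = 1 LSB = V_FS/2^8, so 100/256 = 0.390625 % of full scale.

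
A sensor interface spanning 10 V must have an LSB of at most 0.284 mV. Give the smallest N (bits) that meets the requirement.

16 bits

Number of steps required ≥ 10 V / 0.284 mV = 35211.27.
Need 2^N ≥ 35211.27; 2^15 = 32768, 2^16 = 65536.
Minimum N = 16.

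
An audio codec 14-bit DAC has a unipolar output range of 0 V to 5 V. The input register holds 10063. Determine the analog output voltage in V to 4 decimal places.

LSB = 5 V / 2^14 = 305.18 µV.
V_out = 0 + 10063 × 0.000305176 V = 3.07098 V.

3.0710 V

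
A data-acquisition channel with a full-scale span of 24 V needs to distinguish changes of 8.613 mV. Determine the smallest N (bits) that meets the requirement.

Number of steps required ≥ 24 V / 8.613 mV = 2786.49.
Need 2^N ≥ 2786.49; 2^11 = 2048, 2^12 = 4096.
Minimum N = 12.

12 bits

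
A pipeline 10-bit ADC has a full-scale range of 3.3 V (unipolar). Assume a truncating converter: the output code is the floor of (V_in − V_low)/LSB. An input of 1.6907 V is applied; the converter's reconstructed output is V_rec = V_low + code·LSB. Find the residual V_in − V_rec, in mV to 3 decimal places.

One LSB is 3.3 V / 1024 = 3.223 mV.
(1.6907 − 0)/0.00322266 = 524.6293; ⌊·⌋ gives code 524.
V_rec = 0 + 524·0.00322266 = 1.6886719 V.
Difference: 0.00202812 V → 2.028 mV.

2.028 mV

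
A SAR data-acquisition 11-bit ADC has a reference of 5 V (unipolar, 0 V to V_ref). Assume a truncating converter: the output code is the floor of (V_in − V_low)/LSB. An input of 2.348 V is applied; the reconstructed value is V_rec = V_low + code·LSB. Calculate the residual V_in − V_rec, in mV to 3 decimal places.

Step size: 5 V ÷ 2^11 = 2.441 mV.
(2.348 − 0)/0.00244141 = 961.7408; ⌊·⌋ gives code 961.
V_rec = 0 + 961·0.00244141 = 2.3461914 V.
Error = 2.348 − 2.3461914 = 0.00180859 V = 1.809 mV.

1.809 mV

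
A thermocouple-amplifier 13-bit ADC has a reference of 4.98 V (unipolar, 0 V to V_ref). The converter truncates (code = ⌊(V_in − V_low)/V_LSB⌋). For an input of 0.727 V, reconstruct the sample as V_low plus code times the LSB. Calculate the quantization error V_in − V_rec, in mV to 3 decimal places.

0.547 mV

One LSB is 4.98 V / 8192 = 0.608 mV.
(V_in − V_low)/LSB = (0.727 − 0)/0.00060791 = 1195.9004 → code 1195 (floor).
Reconstructed: 0.72645264 V.
Error = 0.727 − 0.72645264 = 0.000547363 V = 0.547 mV.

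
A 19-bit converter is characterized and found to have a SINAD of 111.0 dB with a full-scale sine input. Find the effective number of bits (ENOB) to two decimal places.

18.15 bits

ENOB = (SINAD − 1.76) / 6.02 = (111.0 − 1.76)/6.02 = 18.146.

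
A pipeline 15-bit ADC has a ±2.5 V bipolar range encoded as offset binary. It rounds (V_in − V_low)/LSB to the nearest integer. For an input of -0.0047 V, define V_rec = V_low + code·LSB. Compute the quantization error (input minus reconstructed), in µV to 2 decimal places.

30.22 µV

One LSB is 5 V / 32768 = 152.59 µV.
(V_in − V_low)/LSB = (-0.0047 − (−2.5))/0.000152588 = 16353.1981 → code 16353 (round).
Code 16353 maps back to (−2.5) + 16353×0.000152588 V = -0.0047302246 V.
V_in − V_rec = 3.02246e-05 V = 30.22 µV.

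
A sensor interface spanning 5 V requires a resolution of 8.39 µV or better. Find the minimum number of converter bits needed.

Number of steps required ≥ 5 V / 8.39 µV = 595947.56.
Need 2^N ≥ 595947.56; 2^19 = 524288, 2^20 = 1048576.
Minimum N = 20.

20 bits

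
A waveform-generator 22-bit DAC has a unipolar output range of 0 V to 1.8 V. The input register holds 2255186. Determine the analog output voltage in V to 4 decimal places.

0.9678 V

LSB = 1.8 V / 2^22 = 0.43 µV.
V_out = 0 + 2255186 × 4.29153e-07 V = 0.967821 V.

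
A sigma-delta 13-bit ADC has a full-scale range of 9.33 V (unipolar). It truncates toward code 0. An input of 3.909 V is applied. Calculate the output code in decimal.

code 3432

LSB = 9.33 V / 8192 = 1.139 mV.
(V_in − V_low)/LSB = (3.909 − 0) / 0.00113892 = 3432.211.
⌊·⌋(3432.211) = 3432.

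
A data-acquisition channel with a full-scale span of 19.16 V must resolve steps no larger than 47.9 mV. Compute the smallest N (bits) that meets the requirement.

Number of steps required ≥ 19.16 V / 47.9 mV = 400.00.
Need 2^N ≥ 400.00; 2^8 = 256, 2^9 = 512.
Minimum N = 9.

9 bits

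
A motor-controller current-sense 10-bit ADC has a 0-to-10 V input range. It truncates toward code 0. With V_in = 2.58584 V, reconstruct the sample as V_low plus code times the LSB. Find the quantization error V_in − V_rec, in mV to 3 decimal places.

7.715 mV

Step size: 10 V ÷ 2^10 = 9.766 mV.
(V_in − V_low)/LSB = (2.58584 − 0)/0.00976562 = 264.7900 → code 264 (floor).
Code 264 maps back to 0 + 264×0.00976562 V = 2.578125 V.
Difference: 0.007715 V → 7.715 mV.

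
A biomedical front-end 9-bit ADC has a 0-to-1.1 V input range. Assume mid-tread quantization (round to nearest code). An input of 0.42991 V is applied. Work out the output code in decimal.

code 200

LSB = 1.1 V / 512 = 2.148 mV.
(V_in − V_low)/LSB = (0.42991 − 0) / 0.00214844 = 200.104.
So the output code is 200.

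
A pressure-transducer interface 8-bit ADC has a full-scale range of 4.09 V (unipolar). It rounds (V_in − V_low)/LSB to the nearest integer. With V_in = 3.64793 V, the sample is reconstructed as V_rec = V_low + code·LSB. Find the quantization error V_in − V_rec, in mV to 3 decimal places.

5.274 mV

One LSB is 4.09 V / 256 = 15.977 mV.
(3.64793 − 0)/0.0159766 = 228.3301; round gives code 228.
Code 228 maps back to 0 + 228×0.0159766 V = 3.6426562 V.
Difference: 0.00527375 V → 5.274 mV.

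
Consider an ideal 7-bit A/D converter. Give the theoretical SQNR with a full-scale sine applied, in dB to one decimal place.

43.9 dB

SNR ≈ 6.02·N + 1.76 dB = 6.02·7 + 1.76 = 43.90 dB.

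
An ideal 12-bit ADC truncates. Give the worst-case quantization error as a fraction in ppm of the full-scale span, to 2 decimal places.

244.14 ppm

Truncating → worst-case error = 1 LSB = V_FS/2^12, so 1e+06/4096 = 244.141 ppm of full scale.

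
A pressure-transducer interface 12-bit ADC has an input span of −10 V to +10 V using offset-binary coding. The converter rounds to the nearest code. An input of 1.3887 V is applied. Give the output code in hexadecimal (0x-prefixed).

Full-scale span = 20 V; LSB = 20/2^12 = 4.883 mV.
(1.3887 − (−10)) / 0.00488281 = 2332.406 LSBs.
So the output code is 2332.
In hexadecimal (0x-prefixed): 0x91C.

code 0x91C (decimal 2332)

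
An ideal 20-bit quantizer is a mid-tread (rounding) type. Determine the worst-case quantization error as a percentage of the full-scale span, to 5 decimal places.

0.00005 %

Rounding → worst-case error = ½ LSB = V_FS/2^21, so 100/2097152 = 4.76837e-05 % of full scale.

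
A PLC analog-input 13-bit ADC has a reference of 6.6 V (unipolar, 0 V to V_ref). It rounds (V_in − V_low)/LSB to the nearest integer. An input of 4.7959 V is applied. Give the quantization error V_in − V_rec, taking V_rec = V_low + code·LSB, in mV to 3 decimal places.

-0.218 mV

Step size: 6.6 V ÷ 2^13 = 0.806 mV.
(4.7959 − 0)/0.000805664 = 5952.7292; round gives code 5953.
Reconstructed: 4.7961182 V.
Difference: -0.000218164 V → -0.218 mV.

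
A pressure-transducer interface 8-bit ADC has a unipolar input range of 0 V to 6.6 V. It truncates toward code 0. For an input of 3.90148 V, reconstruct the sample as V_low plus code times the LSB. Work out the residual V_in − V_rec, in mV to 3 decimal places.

8.511 mV

Step size: 6.6 V ÷ 2^8 = 25.781 mV.
Scaled input = 151.3301 LSBs, so code = 151.
V_rec = 0 + 151·0.0257812 = 3.8929688 V.
V_in − V_rec = 0.00851125 V = 8.511 mV.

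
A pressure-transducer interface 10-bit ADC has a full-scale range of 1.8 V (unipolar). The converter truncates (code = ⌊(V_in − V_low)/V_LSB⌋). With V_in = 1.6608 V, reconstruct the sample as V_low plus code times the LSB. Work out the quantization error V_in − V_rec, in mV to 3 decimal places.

LSB = 1.8/2^10 = 1.758 mV.
(V_in − V_low)/LSB = (1.6608 − 0)/0.00175781 = 944.8107 → code 944 (floor).
Reconstructed: 1.659375 V.
V_in − V_rec = 0.001425 V = 1.425 mV.

1.425 mV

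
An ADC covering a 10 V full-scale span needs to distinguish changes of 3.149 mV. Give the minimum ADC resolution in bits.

Number of steps required ≥ 10 V / 3.149 mV = 3175.61.
Need 2^N ≥ 3175.61; 2^11 = 2048, 2^12 = 4096.
Minimum N = 12.

12 bits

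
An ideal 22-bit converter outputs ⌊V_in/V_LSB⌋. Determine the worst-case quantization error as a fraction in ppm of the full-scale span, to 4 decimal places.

0.2384 ppm

Truncating → worst-case error = 1 LSB = V_FS/2^22, so 1e+06/4194304 = 0.238419 ppm of full scale.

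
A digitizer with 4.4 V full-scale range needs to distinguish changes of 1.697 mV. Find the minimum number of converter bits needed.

12 bits

Number of steps required ≥ 4.4 V / 1.697 mV = 2592.81.
Need 2^N ≥ 2592.81; 2^11 = 2048, 2^12 = 4096.
Minimum N = 12.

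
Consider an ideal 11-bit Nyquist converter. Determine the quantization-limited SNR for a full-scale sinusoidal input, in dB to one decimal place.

68.0 dB

SNR ≈ 6.02·N + 1.76 dB = 6.02·11 + 1.76 = 67.98 dB.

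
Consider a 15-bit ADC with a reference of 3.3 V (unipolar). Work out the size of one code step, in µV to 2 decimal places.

Full-scale span = 3.3 V.
LSB = 3.3 / 2^15 = 3.3 / 32768 = 0.000100708 V = 100.71 µV.

100.71 µV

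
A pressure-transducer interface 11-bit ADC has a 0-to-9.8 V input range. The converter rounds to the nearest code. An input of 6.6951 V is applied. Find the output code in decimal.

code 1399

LSB = 9.8 V / 2048 = 4.785 mV.
(6.6951 − 0) / 0.00478516 = 1399.139 LSBs.
So the output code is 1399.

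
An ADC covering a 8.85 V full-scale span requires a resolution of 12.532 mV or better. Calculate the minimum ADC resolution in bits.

10 bits

Number of steps required ≥ 8.85 V / 12.532 mV = 706.19.
Need 2^N ≥ 706.19; 2^9 = 512, 2^10 = 1024.
Minimum N = 10.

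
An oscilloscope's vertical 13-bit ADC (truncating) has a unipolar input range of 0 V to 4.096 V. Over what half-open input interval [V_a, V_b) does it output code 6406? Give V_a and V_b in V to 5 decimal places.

[3.20300 V, 3.20350 V)

LSB = 4.096/2^13 = 0.500 mV.
V_a = V_low + 6406·LSB = 3.203 V; V_b = V_low + 6407·LSB = 3.2035 V.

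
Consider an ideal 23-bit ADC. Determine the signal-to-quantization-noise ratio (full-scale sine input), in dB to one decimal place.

140.2 dB

SNR ≈ 6.02·N + 1.76 dB = 6.02·23 + 1.76 = 140.22 dB.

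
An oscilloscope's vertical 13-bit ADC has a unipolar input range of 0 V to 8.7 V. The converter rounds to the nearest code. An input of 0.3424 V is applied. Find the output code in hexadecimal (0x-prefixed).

LSB = 8.7 V / 8192 = 1.062 mV.
Input sits at 322.407 steps above V_low.
So the output code is 322.
In hexadecimal (0x-prefixed): 0x142.

code 0x142 (decimal 322)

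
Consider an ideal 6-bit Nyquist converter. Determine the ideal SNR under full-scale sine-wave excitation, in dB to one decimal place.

37.9 dB

SNR ≈ 6.02·N + 1.76 dB = 6.02·6 + 1.76 = 37.88 dB.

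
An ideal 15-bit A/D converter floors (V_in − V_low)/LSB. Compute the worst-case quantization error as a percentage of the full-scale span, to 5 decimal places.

Truncating → worst-case error = 1 LSB = V_FS/2^15, so 100/32768 = 0.00305176 % of full scale.

0.00305 %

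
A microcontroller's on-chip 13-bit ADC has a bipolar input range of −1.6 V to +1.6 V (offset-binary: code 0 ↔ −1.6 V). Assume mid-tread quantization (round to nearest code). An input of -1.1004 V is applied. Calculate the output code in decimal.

code 1279

With 8192 levels over 3.2 V, one step is 390.62 µV.
Input sits at 1278.976 steps above V_low.
Round → code 1279.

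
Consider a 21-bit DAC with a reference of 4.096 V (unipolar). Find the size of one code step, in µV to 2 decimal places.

1.95 µV

Full-scale span = 4.096 V.
LSB = 4.096 / 2^21 = 4.096 / 2097152 = 1.95313e-06 V = 1.95 µV.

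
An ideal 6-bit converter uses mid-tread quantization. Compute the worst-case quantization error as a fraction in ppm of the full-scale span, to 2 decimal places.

7812.50 ppm

Rounding → worst-case error = ½ LSB = V_FS/2^7, so 1e+06/128 = 7812.5 ppm of full scale.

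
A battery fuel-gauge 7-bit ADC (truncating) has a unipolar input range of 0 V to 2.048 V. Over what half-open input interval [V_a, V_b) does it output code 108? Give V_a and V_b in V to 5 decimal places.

LSB = 2.048/2^7 = 16.000 mV.
V_a = V_low + 108·LSB = 1.728 V; V_b = V_low + 109·LSB = 1.744 V.

[1.72800 V, 1.74400 V)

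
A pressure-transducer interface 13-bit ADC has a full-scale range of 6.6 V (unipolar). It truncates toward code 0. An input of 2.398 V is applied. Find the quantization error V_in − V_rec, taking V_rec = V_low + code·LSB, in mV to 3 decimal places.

One LSB is 6.6 V / 8192 = 0.806 mV.
(V_in − V_low)/LSB = (2.398 − 0)/0.000805664 = 2976.4267 → code 2976 (floor).
Reconstructed: 2.3976562 V.
V_in − V_rec = 0.00034375 V = 0.344 mV.

0.344 mV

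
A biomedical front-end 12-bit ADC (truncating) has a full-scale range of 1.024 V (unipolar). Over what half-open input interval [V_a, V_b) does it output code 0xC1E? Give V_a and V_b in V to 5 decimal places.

LSB = 1.024/2^12 = 250.00 µV.
Code 0xC1E = 3102 decimal.
V_a = V_low + 3102·LSB = 0.7755 V; V_b = V_low + 3103·LSB = 0.77575 V.

[0.77550 V, 0.77575 V)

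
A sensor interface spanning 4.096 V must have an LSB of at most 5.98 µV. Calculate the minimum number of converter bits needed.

20 bits

Number of steps required ≥ 4.096 V / 5.98 µV = 684949.83.
Need 2^N ≥ 684949.83; 2^19 = 524288, 2^20 = 1048576.
Minimum N = 20.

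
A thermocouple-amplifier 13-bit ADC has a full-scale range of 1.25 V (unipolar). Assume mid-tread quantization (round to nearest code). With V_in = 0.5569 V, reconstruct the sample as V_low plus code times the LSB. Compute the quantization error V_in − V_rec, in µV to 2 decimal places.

One LSB is 1.25 V / 8192 = 152.59 µV.
Scaled input = 3649.6998 LSBs, so code = 3650.
Code 3650 maps back to 0 + 3650×0.000152588 V = 0.5569458 V.
Difference: -4.58008e-05 V → -45.80 µV.

-45.80 µV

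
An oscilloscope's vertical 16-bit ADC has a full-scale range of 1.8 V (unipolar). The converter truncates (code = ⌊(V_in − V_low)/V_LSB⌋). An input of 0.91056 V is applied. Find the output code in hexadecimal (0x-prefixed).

code 0x8180 (decimal 33152)

Full-scale span = 1.8 V; LSB = 1.8/2^16 = 27.47 µV.
(0.91056 − 0) / 2.74658e-05 = 33152.478 LSBs.
⌊·⌋(33152.478) = 33152.
In hexadecimal (0x-prefixed): 0x8180.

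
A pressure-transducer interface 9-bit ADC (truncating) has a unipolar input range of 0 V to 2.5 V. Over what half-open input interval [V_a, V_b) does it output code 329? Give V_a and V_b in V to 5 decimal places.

[1.60645 V, 1.61133 V)

LSB = 2.5/2^9 = 4.883 mV.
V_a = V_low + 329·LSB = 1.60645 V; V_b = V_low + 330·LSB = 1.61133 V.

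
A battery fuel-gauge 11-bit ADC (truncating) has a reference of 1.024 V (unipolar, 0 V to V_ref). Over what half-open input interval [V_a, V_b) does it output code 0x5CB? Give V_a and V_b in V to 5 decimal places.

LSB = 1.024/2^11 = 0.500 mV.
Code 0x5CB = 1483 decimal.
V_a = V_low + 1483·LSB = 0.7415 V; V_b = V_low + 1484·LSB = 0.742 V.

[0.74150 V, 0.74200 V)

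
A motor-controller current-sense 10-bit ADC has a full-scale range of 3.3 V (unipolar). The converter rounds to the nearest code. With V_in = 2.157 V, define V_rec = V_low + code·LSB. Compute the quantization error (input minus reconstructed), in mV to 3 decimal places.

Step size: 3.3 V ÷ 2^10 = 3.223 mV.
(V_in − V_low)/LSB = (2.157 − 0)/0.00322266 = 669.3236 → code 669 (round).
Reconstructed: 2.155957 V.
V_in − V_rec = 0.00104297 V = 1.043 mV.

1.043 mV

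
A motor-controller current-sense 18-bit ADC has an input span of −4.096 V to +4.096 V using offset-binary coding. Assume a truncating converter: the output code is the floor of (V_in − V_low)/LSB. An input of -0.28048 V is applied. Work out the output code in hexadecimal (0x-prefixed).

code 0x1DCF0 (decimal 122096)

With 262144 levels over 8.192 V, one step is 31.25 µV.
(V_in − V_low)/LSB = (-0.28048 − (−4.096)) / 3.125e-05 = 122096.640.
Floor → code 122096.
In hexadecimal (0x-prefixed): 0x1DCF0.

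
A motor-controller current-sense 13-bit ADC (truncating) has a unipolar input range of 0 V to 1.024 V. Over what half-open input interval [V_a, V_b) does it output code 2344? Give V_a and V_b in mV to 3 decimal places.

LSB = 1.024/2^13 = 125.00 µV.
V_a = V_low + 2344·LSB = 0.293 V; V_b = V_low + 2345·LSB = 0.293125 V.

[293.000 mV, 293.125 mV)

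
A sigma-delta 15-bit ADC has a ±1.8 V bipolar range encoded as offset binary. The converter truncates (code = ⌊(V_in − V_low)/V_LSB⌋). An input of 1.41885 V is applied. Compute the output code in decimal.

LSB = 3.6 V / 32768 = 109.86 µV.
(1.41885 − (−1.8)) / 0.000109863 = 29298.688 LSBs.
Floor → code 29298.

code 29298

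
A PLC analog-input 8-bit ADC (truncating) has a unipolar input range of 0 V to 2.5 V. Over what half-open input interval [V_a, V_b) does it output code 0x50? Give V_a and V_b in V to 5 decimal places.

LSB = 2.5/2^8 = 9.766 mV.
Code 0x50 = 80 decimal.
V_a = V_low + 80·LSB = 0.78125 V; V_b = V_low + 81·LSB = 0.791016 V.

[0.78125 V, 0.79102 V)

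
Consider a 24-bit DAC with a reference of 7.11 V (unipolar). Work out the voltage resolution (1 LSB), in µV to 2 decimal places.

Full-scale span = 7.11 V.
LSB = 7.11 / 2^24 = 7.11 / 16777216 = 4.23789e-07 V = 0.42 µV.

0.42 µV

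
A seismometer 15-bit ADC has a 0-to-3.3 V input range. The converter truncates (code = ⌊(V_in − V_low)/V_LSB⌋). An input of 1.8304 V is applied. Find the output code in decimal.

code 18175

Full-scale span = 3.3 V; LSB = 3.3/2^15 = 100.71 µV.
(1.8304 − 0) / 0.000100708 = 18175.317 LSBs.
So the output code is 18175.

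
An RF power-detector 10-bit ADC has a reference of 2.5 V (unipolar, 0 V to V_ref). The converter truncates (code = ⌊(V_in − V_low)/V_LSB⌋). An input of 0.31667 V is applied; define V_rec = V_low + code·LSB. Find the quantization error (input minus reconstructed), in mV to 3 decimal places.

One LSB is 2.5 V / 1024 = 2.441 mV.
Scaled input = 129.7080 LSBs, so code = 129.
Reconstructed: 0.31494141 V.
Difference: 0.00172859 V → 1.729 mV.

1.729 mV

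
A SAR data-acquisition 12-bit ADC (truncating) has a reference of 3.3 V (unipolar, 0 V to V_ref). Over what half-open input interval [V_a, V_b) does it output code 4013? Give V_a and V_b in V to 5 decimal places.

LSB = 3.3/2^12 = 0.806 mV.
V_a = V_low + 4013·LSB = 3.23313 V; V_b = V_low + 4014·LSB = 3.23394 V.

[3.23313 V, 3.23394 V)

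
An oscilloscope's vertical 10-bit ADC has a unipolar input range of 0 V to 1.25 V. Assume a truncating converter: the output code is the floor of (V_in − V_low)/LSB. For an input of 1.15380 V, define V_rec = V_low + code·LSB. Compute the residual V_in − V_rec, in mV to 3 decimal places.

0.236 mV

One LSB is 1.25 V / 1024 = 1.221 mV.
(1.15380 − 0)/0.0012207 = 945.1930; ⌊·⌋ gives code 945.
V_rec = 0 + 945·0.0012207 = 1.1535645 V.
V_in − V_rec = 0.000235547 V = 0.236 mV.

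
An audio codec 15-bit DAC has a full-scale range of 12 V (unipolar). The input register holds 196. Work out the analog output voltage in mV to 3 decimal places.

LSB = 12 V / 2^15 = 366.21 µV.
V_out = 0 + 196 × 0.000366211 V = 0.0717773 V.
= 71.777 mV.

71.777 mV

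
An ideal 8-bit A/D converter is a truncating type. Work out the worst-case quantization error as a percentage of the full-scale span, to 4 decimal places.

0.3906 %

Truncating → worst-case error = 1 LSB = V_FS/2^8, so 100/256 = 0.390625 % of full scale.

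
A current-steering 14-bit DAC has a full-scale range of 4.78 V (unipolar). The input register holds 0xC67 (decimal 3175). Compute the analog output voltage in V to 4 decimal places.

0.9263 V

LSB = 4.78 V / 2^14 = 291.75 µV.
Code 0xC67 = 3175 decimal.
V_out = 0 + 3175 × 0.000291748 V = 0.9263 V.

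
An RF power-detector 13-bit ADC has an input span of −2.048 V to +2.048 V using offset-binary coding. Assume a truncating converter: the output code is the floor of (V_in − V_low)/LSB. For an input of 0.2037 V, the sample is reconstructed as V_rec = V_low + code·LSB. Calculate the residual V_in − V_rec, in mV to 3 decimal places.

LSB = 4.096/2^13 = 0.500 mV.
Scaled input = 4503.4000 LSBs, so code = 4503.
V_rec = (−2.048) + 4503·0.0005 = 0.2035 V.
Error = 0.2037 − 0.2035 = 0.0002 V = 0.200 mV.

0.200 mV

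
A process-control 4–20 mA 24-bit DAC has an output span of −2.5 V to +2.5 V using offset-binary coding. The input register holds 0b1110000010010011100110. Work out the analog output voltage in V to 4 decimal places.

LSB = 5 V / 2^24 = 0.30 µV.
Code 0b1110000010010011100110 = 3679462 decimal.
V_out = (−2.5) + 3679462 × 2.98023e-07 V = -1.40343 V.

-1.4034 V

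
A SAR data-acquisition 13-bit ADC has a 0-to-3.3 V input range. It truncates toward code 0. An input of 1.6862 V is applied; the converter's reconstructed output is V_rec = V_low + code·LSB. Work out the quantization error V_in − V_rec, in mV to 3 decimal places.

0.348 mV

Step size: 3.3 V ÷ 2^13 = 402.83 µV.
Scaled input = 4185.8638 LSBs, so code = 4185.
Code 4185 maps back to 0 + 4185×0.000402832 V = 1.6858521 V.
Error = 1.6862 − 1.6858521 = 0.000347949 V = 0.348 mV.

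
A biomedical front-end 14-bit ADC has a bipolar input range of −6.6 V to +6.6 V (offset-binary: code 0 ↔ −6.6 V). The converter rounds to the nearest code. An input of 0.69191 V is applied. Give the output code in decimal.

Full-scale span = 13.2 V; LSB = 13.2/2^14 = 0.806 mV.
Input sits at 9050.807 steps above V_low.
So the output code is 9051.

code 9051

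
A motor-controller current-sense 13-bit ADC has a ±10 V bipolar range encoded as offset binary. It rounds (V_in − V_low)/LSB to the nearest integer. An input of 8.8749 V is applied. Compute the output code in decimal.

code 7731

LSB = 20 V / 8192 = 2.441 mV.
(8.8749 − (−10)) / 0.00244141 = 7731.159 LSBs.
Round → code 7731.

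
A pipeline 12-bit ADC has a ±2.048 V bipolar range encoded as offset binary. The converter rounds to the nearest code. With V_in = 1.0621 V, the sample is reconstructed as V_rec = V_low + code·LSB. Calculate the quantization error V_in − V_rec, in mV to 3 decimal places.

LSB = 4.096/2^12 = 1.000 mV.
(V_in − V_low)/LSB = (1.0621 − (−2.048))/0.001 = 3110.1000 → code 3110 (round).
Reconstructed: 1.062 V.
V_in − V_rec = 0.0001 V = 0.100 mV.

0.100 mV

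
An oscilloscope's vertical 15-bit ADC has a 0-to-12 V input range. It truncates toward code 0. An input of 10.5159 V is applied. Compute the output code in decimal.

code 28715

Full-scale span = 12 V; LSB = 12/2^15 = 366.21 µV.
(V_in − V_low)/LSB = (10.5159 − 0) / 0.000366211 = 28715.418.
⌊·⌋(28715.418) = 28715.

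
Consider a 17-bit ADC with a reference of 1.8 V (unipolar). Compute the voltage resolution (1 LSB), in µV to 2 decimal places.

13.73 µV

Full-scale span = 1.8 V.
LSB = 1.8 / 2^17 = 1.8 / 131072 = 1.37329e-05 V = 13.73 µV.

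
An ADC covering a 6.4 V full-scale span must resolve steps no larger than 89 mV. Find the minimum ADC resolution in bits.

7 bits

Number of steps required ≥ 6.4 V / 89 mV = 71.91.
Need 2^N ≥ 71.91; 2^6 = 64, 2^7 = 128.
Minimum N = 7.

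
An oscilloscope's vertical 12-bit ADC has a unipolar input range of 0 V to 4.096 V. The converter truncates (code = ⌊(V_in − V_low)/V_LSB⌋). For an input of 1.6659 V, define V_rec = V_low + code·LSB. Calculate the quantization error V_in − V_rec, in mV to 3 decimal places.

0.900 mV

Step size: 4.096 V ÷ 2^12 = 1.000 mV.
(V_in − V_low)/LSB = (1.6659 − 0)/0.001 = 1665.9000 → code 1665 (floor).
V_rec = 0 + 1665·0.001 = 1.665 V.
Error = 1.6659 − 1.665 = 0.0009 V = 0.900 mV.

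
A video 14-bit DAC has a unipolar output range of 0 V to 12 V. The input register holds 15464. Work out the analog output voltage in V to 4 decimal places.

LSB = 12 V / 2^14 = 0.732 mV.
V_out = 0 + 15464 × 0.000732422 V = 11.3262 V.

11.3262 V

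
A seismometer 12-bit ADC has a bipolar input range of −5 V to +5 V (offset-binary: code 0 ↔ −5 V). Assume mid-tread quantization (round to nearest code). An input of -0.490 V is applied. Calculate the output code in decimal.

LSB = 10 V / 4096 = 2.441 mV.
(V_in − V_low)/LSB = (-0.490 − (−5)) / 0.00244141 = 1847.296.
round(1847.296) = 1847.

code 1847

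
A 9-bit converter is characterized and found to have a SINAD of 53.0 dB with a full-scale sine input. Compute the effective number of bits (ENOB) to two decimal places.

8.51 bits

ENOB = (SINAD − 1.76) / 6.02 = (53.0 − 1.76)/6.02 = 8.512.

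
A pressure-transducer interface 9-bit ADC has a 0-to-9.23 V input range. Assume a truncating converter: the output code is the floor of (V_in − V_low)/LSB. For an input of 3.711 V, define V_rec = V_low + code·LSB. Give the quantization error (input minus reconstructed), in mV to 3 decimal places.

One LSB is 9.23 V / 512 = 18.027 mV.
(3.711 − 0)/0.0180273 = 205.8540; ⌊·⌋ gives code 205.
Code 205 maps back to 0 + 205×0.0180273 V = 3.6956055 V.
V_in − V_rec = 0.0153945 V = 15.395 mV.

15.395 mV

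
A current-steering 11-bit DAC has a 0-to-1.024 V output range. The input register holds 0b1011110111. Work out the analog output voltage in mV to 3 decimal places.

LSB = 1.024 V / 2^11 = 0.500 mV.
Code 0b1011110111 = 759 decimal.
V_out = 0 + 759 × 0.0005 V = 0.3795 V.
= 379.500 mV.

379.500 mV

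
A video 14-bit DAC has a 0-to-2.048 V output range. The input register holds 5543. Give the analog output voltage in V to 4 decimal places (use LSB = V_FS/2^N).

LSB = 2.048 V / 2^14 = 125.00 µV.
V_out = 0 + 5543 × 0.000125 V = 0.692875 V.

0.6929 V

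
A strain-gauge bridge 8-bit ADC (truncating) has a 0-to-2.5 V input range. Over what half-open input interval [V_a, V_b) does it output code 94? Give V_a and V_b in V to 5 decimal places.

[0.91797 V, 0.92773 V)

LSB = 2.5/2^8 = 9.766 mV.
V_a = V_low + 94·LSB = 0.917969 V; V_b = V_low + 95·LSB = 0.927734 V.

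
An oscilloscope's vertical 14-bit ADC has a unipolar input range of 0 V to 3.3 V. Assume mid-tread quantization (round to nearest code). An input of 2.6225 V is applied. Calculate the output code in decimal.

code 13020

Full-scale span = 3.3 V; LSB = 3.3/2^14 = 201.42 µV.
Input sits at 13020.315 steps above V_low.
round(13020.315) = 13020.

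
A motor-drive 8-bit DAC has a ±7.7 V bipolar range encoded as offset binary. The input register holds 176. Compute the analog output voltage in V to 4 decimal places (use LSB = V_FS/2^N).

2.8875 V

LSB = 15.4 V / 2^8 = 60.156 mV.
V_out = (−7.7) + 176 × 0.0601563 V = 2.8875 V.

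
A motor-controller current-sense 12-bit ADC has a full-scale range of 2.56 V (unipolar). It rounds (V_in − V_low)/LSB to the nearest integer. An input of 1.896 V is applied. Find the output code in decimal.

Full-scale span = 2.56 V; LSB = 2.56/2^12 = 0.625 mV.
Input sits at 3033.600 steps above V_low.
So the output code is 3034.

code 3034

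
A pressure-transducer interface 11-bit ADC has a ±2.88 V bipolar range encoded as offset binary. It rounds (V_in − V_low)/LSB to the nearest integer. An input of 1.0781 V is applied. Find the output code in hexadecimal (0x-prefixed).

LSB = 5.76 V / 2048 = 2.812 mV.
(1.0781 − (−2.88)) / 0.0028125 = 1407.324 LSBs.
So the output code is 1407.
In hexadecimal (0x-prefixed): 0x57F.

code 0x57F (decimal 1407)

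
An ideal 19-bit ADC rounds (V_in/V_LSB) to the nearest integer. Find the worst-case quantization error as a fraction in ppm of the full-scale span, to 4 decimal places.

Rounding → worst-case error = ½ LSB = V_FS/2^20, so 1e+06/1048576 = 0.953674 ppm of full scale.

0.9537 ppm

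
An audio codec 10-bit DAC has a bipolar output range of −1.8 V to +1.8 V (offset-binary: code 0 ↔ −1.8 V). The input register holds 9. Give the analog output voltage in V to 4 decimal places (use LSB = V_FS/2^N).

-1.7684 V

LSB = 3.6 V / 2^10 = 3.516 mV.
V_out = (−1.8) + 9 × 0.00351563 V = -1.76836 V.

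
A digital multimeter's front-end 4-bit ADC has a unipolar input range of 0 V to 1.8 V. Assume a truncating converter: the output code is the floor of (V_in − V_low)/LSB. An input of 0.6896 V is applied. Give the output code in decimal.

With 16 levels over 1.8 V, one step is 112.500 mV.
Input sits at 6.130 steps above V_low.
⌊·⌋(6.130) = 6.

code 6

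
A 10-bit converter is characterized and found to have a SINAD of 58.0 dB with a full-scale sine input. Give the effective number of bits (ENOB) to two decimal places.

9.34 bits

ENOB = (SINAD − 1.76) / 6.02 = (58.0 − 1.76)/6.02 = 9.342.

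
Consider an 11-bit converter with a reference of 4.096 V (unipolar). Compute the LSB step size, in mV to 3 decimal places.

Full-scale span = 4.096 V.
LSB = 4.096 / 2^11 = 4.096 / 2048 = 0.002 V = 2.000 mV.

2.000 mV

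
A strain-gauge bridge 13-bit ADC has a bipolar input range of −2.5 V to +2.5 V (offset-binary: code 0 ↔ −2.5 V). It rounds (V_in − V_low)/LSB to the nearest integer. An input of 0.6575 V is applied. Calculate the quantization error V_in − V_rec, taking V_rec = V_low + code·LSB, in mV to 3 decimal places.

One LSB is 5 V / 8192 = 0.610 mV.
Scaled input = 5173.2480 LSBs, so code = 5173.
V_rec = (−2.5) + 5173·0.000610352 = 0.65734863 V.
Difference: 0.000151367 V → 0.151 mV.

0.151 mV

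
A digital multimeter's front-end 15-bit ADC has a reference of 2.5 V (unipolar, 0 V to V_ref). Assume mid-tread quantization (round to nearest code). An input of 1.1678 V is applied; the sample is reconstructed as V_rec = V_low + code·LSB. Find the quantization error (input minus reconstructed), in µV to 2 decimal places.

-31.42 µV

One LSB is 2.5 V / 32768 = 76.29 µV.
Scaled input = 15306.5882 LSBs, so code = 15307.
Reconstructed: 1.1678314 V.
V_in − V_rec = -3.14209e-05 V = -31.42 µV.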